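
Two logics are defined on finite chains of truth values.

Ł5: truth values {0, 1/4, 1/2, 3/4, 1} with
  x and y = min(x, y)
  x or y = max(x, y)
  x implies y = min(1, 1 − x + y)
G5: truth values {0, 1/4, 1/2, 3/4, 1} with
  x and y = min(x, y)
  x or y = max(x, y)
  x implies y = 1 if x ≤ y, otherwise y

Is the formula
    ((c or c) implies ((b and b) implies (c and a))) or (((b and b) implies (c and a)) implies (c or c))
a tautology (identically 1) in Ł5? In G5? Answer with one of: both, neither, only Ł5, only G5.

both

In Ł5: every assignment gives 1 — tautology.
In G5: every assignment gives 1 — tautology.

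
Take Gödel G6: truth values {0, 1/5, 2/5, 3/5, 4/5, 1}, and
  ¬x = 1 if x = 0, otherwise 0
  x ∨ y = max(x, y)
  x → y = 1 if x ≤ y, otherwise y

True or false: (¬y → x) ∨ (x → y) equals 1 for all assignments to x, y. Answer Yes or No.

No

Counterexample: take x = 1/5, y = 0.
¬y = ¬0 = 1
¬y → x = 1 → 1/5 = 1/5
x → y = 1/5 → 0 = 0
(¬y → x) ∨ (x → y) = 1/5 ∨ 0 = 1/5
This gives 1/5 ≠ 1.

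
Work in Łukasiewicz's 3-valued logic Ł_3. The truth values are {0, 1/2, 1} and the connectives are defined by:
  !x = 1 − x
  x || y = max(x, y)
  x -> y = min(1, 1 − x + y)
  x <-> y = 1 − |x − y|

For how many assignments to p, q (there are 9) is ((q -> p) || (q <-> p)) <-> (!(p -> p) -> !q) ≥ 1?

p = 0, q = 0 ↦ 1  ≥
p = 0, q = 1/2 ↦ 1/2  <
p = 0, q = 1 ↦ 0  <
p = 1/2, q = 0 ↦ 1  ≥
p = 1/2, q = 1/2 ↦ 1  ≥
p = 1/2, q = 1 ↦ 1/2  <
p = 1, q = 0 ↦ 1  ≥
p = 1, q = 1/2 ↦ 1  ≥
p = 1, q = 1 ↦ 1  ≥
So 6 of the 9 assignments meet the threshold.

6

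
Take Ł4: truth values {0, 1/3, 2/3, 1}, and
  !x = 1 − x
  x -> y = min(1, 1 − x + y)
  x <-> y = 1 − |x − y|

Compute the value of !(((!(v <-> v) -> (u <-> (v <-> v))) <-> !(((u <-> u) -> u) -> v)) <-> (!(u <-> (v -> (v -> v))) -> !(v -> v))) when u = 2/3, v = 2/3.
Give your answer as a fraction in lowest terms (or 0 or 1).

v <-> v = 2/3 <-> 2/3 = 1
!(v <-> v) = !1 = 0
v <-> v = 2/3 <-> 2/3 = 1
u <-> (v <-> v) = 2/3 <-> 1 = 2/3
!(v <-> v) -> (u <-> (v <-> v)) = 0 -> 2/3 = 1
u <-> u = 2/3 <-> 2/3 = 1
(u <-> u) -> u = 1 -> 2/3 = 2/3
((u <-> u) -> u) -> v = 2/3 -> 2/3 = 1
!(((u <-> u) -> u) -> v) = !1 = 0
(!(v <-> v) -> (u <-> (v <-> v))) <-> !(((u <-> u) -> u) -> v) = 1 <-> 0 = 0
v -> v = 2/3 -> 2/3 = 1
v -> (v -> v) = 2/3 -> 1 = 1
u <-> (v -> (v -> v)) = 2/3 <-> 1 = 2/3
!(u <-> (v -> (v -> v))) = !2/3 = 1/3
v -> v = 2/3 -> 2/3 = 1
!(v -> v) = !1 = 0
!(u <-> (v -> (v -> v))) -> !(v -> v) = 1/3 -> 0 = 2/3
((!(v <-> v) -> (u <-> (v <-> v))) <-> !(((u <-> u) -> u) -> v)) <-> (!(u <-> (v -> (v -> v))) -> !(v -> v)) = 0 <-> 2/3 = 1/3
!(((!(v <-> v) -> (u <-> (v <-> v))) <-> !(((u <-> u) -> u) -> v)) <-> (!(u <-> (v -> (v -> v))) -> !(v -> v))) = !1/3 = 2/3

2/3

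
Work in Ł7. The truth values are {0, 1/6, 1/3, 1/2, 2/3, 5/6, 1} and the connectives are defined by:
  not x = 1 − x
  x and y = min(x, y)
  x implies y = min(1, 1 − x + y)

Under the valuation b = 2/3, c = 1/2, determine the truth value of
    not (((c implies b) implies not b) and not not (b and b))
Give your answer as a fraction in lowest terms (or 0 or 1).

c implies b = 1/2 implies 2/3 = 1
not b = not 2/3 = 1/3
(c implies b) implies not b = 1 implies 1/3 = 1/3
b and b = 2/3 and 2/3 = 2/3
not (b and b) = not 2/3 = 1/3
not not (b and b) = not 1/3 = 2/3
((c implies b) implies not b) and not not (b and b) = 1/3 and 2/3 = 1/3
not (((c implies b) implies not b) and not not (b and b)) = not 1/3 = 2/3

2/3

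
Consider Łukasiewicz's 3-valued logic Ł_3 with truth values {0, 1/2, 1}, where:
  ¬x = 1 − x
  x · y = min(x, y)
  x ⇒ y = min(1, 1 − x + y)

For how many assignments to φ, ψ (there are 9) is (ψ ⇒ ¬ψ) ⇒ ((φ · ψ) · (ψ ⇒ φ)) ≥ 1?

φ = 0, ψ = 0 ↦ 0  <
φ = 0, ψ = 1/2 ↦ 0  <
φ = 0, ψ = 1 ↦ 1  ≥
φ = 1/2, ψ = 0 ↦ 0  <
φ = 1/2, ψ = 1/2 ↦ 1/2  <
φ = 1/2, ψ = 1 ↦ 1  ≥
φ = 1, ψ = 0 ↦ 0  <
φ = 1, ψ = 1/2 ↦ 1/2  <
φ = 1, ψ = 1 ↦ 1  ≥
So 3 of the 9 assignments meet the threshold.

3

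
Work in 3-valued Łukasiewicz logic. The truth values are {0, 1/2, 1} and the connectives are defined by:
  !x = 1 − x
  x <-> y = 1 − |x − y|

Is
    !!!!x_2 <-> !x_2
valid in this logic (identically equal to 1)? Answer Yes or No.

Counterexample: take x_2 = 0.
!x_2 = !0 = 1
!!x_2 = !1 = 0
!!!x_2 = !0 = 1
!!!!x_2 = !1 = 0
!x_2 = !0 = 1
!!!!x_2 <-> !x_2 = 0 <-> 1 = 0
This gives 0 ≠ 1.

No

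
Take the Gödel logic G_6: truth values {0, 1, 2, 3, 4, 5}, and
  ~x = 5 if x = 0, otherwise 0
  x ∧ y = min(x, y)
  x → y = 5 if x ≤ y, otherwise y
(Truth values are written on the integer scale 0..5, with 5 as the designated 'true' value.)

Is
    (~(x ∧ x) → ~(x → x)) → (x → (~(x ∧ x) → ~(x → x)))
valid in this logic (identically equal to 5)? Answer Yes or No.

x = 0 ↦ 5
x = 1 ↦ 5
x = 2 ↦ 5
x = 3 ↦ 5
x = 4 ↦ 5
x = 5 ↦ 5
Every assignment gives a value ≥ 5.

Yes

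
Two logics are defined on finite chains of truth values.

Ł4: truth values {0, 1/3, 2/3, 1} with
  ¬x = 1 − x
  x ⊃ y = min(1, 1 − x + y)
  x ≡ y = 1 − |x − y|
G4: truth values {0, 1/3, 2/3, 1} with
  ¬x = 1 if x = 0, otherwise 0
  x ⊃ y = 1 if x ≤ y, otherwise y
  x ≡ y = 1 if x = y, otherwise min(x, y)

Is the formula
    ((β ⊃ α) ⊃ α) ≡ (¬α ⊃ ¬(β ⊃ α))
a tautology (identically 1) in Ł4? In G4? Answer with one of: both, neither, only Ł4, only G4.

only Ł4

In Ł4: every assignment gives 1 — tautology.
In G4: at α = 1/3, β = 0 the value is 1/3 — not a tautology.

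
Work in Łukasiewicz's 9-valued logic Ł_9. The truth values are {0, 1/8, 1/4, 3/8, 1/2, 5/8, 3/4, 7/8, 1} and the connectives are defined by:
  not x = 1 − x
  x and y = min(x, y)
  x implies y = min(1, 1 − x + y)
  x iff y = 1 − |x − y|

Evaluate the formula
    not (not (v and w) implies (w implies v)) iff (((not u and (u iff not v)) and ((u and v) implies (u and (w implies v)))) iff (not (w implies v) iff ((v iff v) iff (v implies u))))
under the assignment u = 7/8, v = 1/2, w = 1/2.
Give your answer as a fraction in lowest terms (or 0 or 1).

1/8

v and w = 1/2 and 1/2 = 1/2
not (v and w) = not 1/2 = 1/2
w implies v = 1/2 implies 1/2 = 1
not (v and w) implies (w implies v) = 1/2 implies 1 = 1
not (not (v and w) implies (w implies v)) = not 1 = 0
not u = not 7/8 = 1/8
not v = not 1/2 = 1/2
u iff not v = 7/8 iff 1/2 = 5/8
not u and (u iff not v) = 1/8 and 5/8 = 1/8
u and v = 7/8 and 1/2 = 1/2
w implies v = 1/2 implies 1/2 = 1
u and (w implies v) = 7/8 and 1 = 7/8
(u and v) implies (u and (w implies v)) = 1/2 implies 7/8 = 1
(not u and (u iff not v)) and ((u and v) implies (u and (w implies v))) = 1/8 and 1 = 1/8
w implies v = 1/2 implies 1/2 = 1
not (w implies v) = not 1 = 0
v iff v = 1/2 iff 1/2 = 1
v implies u = 1/2 implies 7/8 = 1
(v iff v) iff (v implies u) = 1 iff 1 = 1
not (w implies v) iff ((v iff v) iff (v implies u)) = 0 iff 1 = 0
((not u and (u iff not v)) and ((u and v) implies (u and (w implies v)))) iff (not (w implies v) iff ((v iff v) iff (v implies u))) = 1/8 iff 0 = 7/8
not (not (v and w) implies (w implies v)) iff (((not u and (u iff not v)) and ((u and v) implies (u and (w implies v)))) iff (not (w implies v) iff ((v iff v) iff (v implies u)))) = 0 iff 7/8 = 1/8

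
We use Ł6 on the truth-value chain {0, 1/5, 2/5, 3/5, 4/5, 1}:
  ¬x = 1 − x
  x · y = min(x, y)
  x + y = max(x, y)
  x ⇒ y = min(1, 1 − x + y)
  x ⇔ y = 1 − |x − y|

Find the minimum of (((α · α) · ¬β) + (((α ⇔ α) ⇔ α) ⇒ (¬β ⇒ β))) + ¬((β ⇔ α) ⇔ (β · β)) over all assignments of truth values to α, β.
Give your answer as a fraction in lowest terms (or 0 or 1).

3/5

Take α = 2/5, β = 0:
α · α = 2/5 · 2/5 = 2/5
¬β = ¬0 = 1
(α · α) · ¬β = 2/5 · 1 = 2/5
α ⇔ α = 2/5 ⇔ 2/5 = 1
(α ⇔ α) ⇔ α = 1 ⇔ 2/5 = 2/5
¬β = ¬0 = 1
¬β ⇒ β = 1 ⇒ 0 = 0
((α ⇔ α) ⇔ α) ⇒ (¬β ⇒ β) = 2/5 ⇒ 0 = 3/5
((α · α) · ¬β) + (((α ⇔ α) ⇔ α) ⇒ (¬β ⇒ β)) = 2/5 + 3/5 = 3/5
β ⇔ α = 0 ⇔ 2/5 = 3/5
β · β = 0 · 0 = 0
(β ⇔ α) ⇔ (β · β) = 3/5 ⇔ 0 = 2/5
¬((β ⇔ α) ⇔ (β · β)) = ¬2/5 = 3/5
(((α · α) · ¬β) + (((α ⇔ α) ⇔ α) ⇒ (¬β ⇒ β))) + ¬((β ⇔ α) ⇔ (β · β)) = 3/5 + 3/5 = 3/5
No assignment yields a value below 3/5, so this is the minimum.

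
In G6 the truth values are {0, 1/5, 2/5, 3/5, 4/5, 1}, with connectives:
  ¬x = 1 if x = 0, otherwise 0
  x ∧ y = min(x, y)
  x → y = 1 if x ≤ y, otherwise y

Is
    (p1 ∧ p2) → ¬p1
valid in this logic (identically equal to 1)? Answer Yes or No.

Counterexample: take p1 = 1/5, p2 = 1/5.
p1 ∧ p2 = 1/5 ∧ 1/5 = 1/5
¬p1 = ¬1/5 = 0
(p1 ∧ p2) → ¬p1 = 1/5 → 0 = 0
This gives 0 ≠ 1.

No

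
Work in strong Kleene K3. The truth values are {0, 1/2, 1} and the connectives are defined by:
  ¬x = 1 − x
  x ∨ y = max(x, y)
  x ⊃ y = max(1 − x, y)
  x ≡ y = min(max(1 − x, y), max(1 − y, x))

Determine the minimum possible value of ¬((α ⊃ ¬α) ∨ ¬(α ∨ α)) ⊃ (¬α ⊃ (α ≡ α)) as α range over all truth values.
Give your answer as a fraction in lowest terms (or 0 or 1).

Take α = 1/2:
¬α = ¬1/2 = 1/2
α ⊃ ¬α = 1/2 ⊃ 1/2 = 1/2
α ∨ α = 1/2 ∨ 1/2 = 1/2
¬(α ∨ α) = ¬1/2 = 1/2
(α ⊃ ¬α) ∨ ¬(α ∨ α) = 1/2 ∨ 1/2 = 1/2
¬((α ⊃ ¬α) ∨ ¬(α ∨ α)) = ¬1/2 = 1/2
¬α = ¬1/2 = 1/2
α ≡ α = 1/2 ≡ 1/2 = 1/2
¬α ⊃ (α ≡ α) = 1/2 ⊃ 1/2 = 1/2
¬((α ⊃ ¬α) ∨ ¬(α ∨ α)) ⊃ (¬α ⊃ (α ≡ α)) = 1/2 ⊃ 1/2 = 1/2
No assignment yields a value below 1/2, so this is the minimum.

1/2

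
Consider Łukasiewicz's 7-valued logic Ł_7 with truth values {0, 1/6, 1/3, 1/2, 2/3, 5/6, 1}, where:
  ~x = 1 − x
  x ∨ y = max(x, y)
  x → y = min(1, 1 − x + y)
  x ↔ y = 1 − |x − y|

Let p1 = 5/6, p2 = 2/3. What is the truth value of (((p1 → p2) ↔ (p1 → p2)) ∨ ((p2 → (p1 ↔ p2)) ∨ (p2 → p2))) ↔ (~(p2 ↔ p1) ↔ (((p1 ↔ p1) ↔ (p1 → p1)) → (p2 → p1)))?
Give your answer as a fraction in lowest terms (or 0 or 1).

1/6

p1 → p2 = 5/6 → 2/3 = 5/6
p1 → p2 = 5/6 → 2/3 = 5/6
(p1 → p2) ↔ (p1 → p2) = 5/6 ↔ 5/6 = 1
p1 ↔ p2 = 5/6 ↔ 2/3 = 5/6
p2 → (p1 ↔ p2) = 2/3 → 5/6 = 1
p2 → p2 = 2/3 → 2/3 = 1
(p2 → (p1 ↔ p2)) ∨ (p2 → p2) = 1 ∨ 1 = 1
((p1 → p2) ↔ (p1 → p2)) ∨ ((p2 → (p1 ↔ p2)) ∨ (p2 → p2)) = 1 ∨ 1 = 1
p2 ↔ p1 = 2/3 ↔ 5/6 = 5/6
~(p2 ↔ p1) = ~5/6 = 1/6
p1 ↔ p1 = 5/6 ↔ 5/6 = 1
p1 → p1 = 5/6 → 5/6 = 1
(p1 ↔ p1) ↔ (p1 → p1) = 1 ↔ 1 = 1
p2 → p1 = 2/3 → 5/6 = 1
((p1 ↔ p1) ↔ (p1 → p1)) → (p2 → p1) = 1 → 1 = 1
~(p2 ↔ p1) ↔ (((p1 ↔ p1) ↔ (p1 → p1)) → (p2 → p1)) = 1/6 ↔ 1 = 1/6
(((p1 → p2) ↔ (p1 → p2)) ∨ ((p2 → (p1 ↔ p2)) ∨ (p2 → p2))) ↔ (~(p2 ↔ p1) ↔ (((p1 ↔ p1) ↔ (p1 → p1)) → (p2 → p1))) = 1 ↔ 1/6 = 1/6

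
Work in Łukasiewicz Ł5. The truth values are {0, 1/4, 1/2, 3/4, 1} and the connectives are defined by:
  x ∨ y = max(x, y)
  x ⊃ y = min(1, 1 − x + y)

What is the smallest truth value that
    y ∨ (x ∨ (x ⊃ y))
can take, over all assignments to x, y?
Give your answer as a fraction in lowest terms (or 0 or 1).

1/2

Take x = 1/2, y = 0:
x ⊃ y = 1/2 ⊃ 0 = 1/2
x ∨ (x ⊃ y) = 1/2 ∨ 1/2 = 1/2
y ∨ (x ∨ (x ⊃ y)) = 0 ∨ 1/2 = 1/2
No assignment yields a value below 1/2, so this is the minimum.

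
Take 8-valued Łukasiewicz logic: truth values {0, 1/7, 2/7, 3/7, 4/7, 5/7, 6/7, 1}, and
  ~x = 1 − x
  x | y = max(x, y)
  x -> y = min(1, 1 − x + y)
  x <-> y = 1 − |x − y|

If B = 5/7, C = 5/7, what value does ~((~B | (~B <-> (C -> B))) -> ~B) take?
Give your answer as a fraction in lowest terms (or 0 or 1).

~B = ~5/7 = 2/7
~B = ~5/7 = 2/7
C -> B = 5/7 -> 5/7 = 1
~B <-> (C -> B) = 2/7 <-> 1 = 2/7
~B | (~B <-> (C -> B)) = 2/7 | 2/7 = 2/7
~B = ~5/7 = 2/7
(~B | (~B <-> (C -> B))) -> ~B = 2/7 -> 2/7 = 1
~((~B | (~B <-> (C -> B))) -> ~B) = ~1 = 0

0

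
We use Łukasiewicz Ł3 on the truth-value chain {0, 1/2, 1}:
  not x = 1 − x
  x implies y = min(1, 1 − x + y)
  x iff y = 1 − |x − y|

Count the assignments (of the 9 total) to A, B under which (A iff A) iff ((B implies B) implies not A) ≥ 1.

A = 0, B = 0 ↦ 1  ≥
A = 0, B = 1/2 ↦ 1  ≥
A = 0, B = 1 ↦ 1  ≥
A = 1/2, B = 0 ↦ 1/2  <
A = 1/2, B = 1/2 ↦ 1/2  <
A = 1/2, B = 1 ↦ 1/2  <
A = 1, B = 0 ↦ 0  <
A = 1, B = 1/2 ↦ 0  <
A = 1, B = 1 ↦ 0  <
So 3 of the 9 assignments meet the threshold.

3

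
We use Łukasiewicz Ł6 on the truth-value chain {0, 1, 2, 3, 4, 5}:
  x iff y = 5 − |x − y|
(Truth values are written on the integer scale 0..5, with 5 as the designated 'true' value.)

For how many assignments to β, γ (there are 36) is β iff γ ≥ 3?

24

value 5: 6 assignments (counts)
value 4: 10 assignments (counts)
value 3: 8 assignments (counts)
value 2: 6 assignments
value 1: 4 assignments
value 0: 2 assignments
So 24 of the 36 assignments meet the threshold.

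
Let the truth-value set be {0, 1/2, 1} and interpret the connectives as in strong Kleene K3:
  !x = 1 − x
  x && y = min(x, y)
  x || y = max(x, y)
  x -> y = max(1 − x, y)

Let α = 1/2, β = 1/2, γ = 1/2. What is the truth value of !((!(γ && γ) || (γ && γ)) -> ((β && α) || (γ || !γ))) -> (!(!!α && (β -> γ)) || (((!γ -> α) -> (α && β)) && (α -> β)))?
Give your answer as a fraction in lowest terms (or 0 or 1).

γ && γ = 1/2 && 1/2 = 1/2
!(γ && γ) = !1/2 = 1/2
γ && γ = 1/2 && 1/2 = 1/2
!(γ && γ) || (γ && γ) = 1/2 || 1/2 = 1/2
β && α = 1/2 && 1/2 = 1/2
!γ = !1/2 = 1/2
γ || !γ = 1/2 || 1/2 = 1/2
(β && α) || (γ || !γ) = 1/2 || 1/2 = 1/2
(!(γ && γ) || (γ && γ)) -> ((β && α) || (γ || !γ)) = 1/2 -> 1/2 = 1/2
!((!(γ && γ) || (γ && γ)) -> ((β && α) || (γ || !γ))) = !1/2 = 1/2
!α = !1/2 = 1/2
!!α = !1/2 = 1/2
β -> γ = 1/2 -> 1/2 = 1/2
!!α && (β -> γ) = 1/2 && 1/2 = 1/2
!(!!α && (β -> γ)) = !1/2 = 1/2
!γ = !1/2 = 1/2
!γ -> α = 1/2 -> 1/2 = 1/2
α && β = 1/2 && 1/2 = 1/2
(!γ -> α) -> (α && β) = 1/2 -> 1/2 = 1/2
α -> β = 1/2 -> 1/2 = 1/2
((!γ -> α) -> (α && β)) && (α -> β) = 1/2 && 1/2 = 1/2
!(!!α && (β -> γ)) || (((!γ -> α) -> (α && β)) && (α -> β)) = 1/2 || 1/2 = 1/2
!((!(γ && γ) || (γ && γ)) -> ((β && α) || (γ || !γ))) -> (!(!!α && (β -> γ)) || (((!γ -> α) -> (α && β)) && (α -> β))) = 1/2 -> 1/2 = 1/2

1/2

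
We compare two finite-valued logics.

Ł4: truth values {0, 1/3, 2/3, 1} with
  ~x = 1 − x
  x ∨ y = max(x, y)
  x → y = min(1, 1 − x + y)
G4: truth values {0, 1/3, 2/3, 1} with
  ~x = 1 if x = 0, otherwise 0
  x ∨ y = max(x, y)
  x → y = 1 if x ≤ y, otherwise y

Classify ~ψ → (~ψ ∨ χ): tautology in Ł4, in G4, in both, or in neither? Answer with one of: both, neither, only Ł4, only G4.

In Ł4: every assignment gives 1 — tautology.
In G4: every assignment gives 1 — tautology.

both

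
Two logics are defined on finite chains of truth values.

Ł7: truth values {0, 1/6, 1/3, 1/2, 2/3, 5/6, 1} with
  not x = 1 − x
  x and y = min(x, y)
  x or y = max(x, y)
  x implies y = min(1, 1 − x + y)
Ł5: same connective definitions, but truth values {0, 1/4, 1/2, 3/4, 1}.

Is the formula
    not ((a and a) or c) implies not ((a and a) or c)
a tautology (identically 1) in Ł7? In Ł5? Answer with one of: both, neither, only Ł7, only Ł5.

both

In Ł7: every assignment gives 1 — tautology.
In Ł5: every assignment gives 1 — tautology.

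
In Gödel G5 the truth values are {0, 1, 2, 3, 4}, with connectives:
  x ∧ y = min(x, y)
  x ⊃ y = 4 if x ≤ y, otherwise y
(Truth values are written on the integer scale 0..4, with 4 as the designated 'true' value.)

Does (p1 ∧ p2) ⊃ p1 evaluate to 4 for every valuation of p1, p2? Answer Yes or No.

Yes

At p1 = 2, p2 = 3, for instance:
p1 ∧ p2 = 2 ∧ 3 = 2
(p1 ∧ p2) ⊃ p1 = 2 ⊃ 2 = 4
and checking the remaining 24 assignments likewise gives ≥ 4 in every case.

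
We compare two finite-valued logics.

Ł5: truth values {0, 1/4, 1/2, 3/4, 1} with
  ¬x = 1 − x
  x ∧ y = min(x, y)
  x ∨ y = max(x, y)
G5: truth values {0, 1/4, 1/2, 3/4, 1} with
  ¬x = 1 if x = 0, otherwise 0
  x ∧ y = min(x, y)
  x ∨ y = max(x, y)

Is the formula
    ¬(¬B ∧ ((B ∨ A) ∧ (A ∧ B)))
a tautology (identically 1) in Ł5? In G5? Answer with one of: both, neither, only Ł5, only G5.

In Ł5: at A = 1/4, B = 1/4 the value is 3/4 — not a tautology.
In G5: every assignment gives 1 — tautology.

only G5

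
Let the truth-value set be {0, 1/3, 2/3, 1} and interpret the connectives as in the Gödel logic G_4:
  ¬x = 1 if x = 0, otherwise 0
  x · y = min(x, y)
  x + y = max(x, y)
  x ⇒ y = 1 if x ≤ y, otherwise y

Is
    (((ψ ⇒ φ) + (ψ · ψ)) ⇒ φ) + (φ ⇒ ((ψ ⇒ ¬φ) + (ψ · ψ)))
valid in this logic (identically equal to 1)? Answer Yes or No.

Counterexample: take φ = 2/3, ψ = 1/3.
ψ ⇒ φ = 1/3 ⇒ 2/3 = 1
ψ · ψ = 1/3 · 1/3 = 1/3
(ψ ⇒ φ) + (ψ · ψ) = 1 + 1/3 = 1
((ψ ⇒ φ) + (ψ · ψ)) ⇒ φ = 1 ⇒ 2/3 = 2/3
¬φ = ¬2/3 = 0
ψ ⇒ ¬φ = 1/3 ⇒ 0 = 0
ψ · ψ = 1/3 · 1/3 = 1/3
(ψ ⇒ ¬φ) + (ψ · ψ) = 0 + 1/3 = 1/3
φ ⇒ ((ψ ⇒ ¬φ) + (ψ · ψ)) = 2/3 ⇒ 1/3 = 1/3
(((ψ ⇒ φ) + (ψ · ψ)) ⇒ φ) + (φ ⇒ ((ψ ⇒ ¬φ) + (ψ · ψ))) = 2/3 + 1/3 = 2/3
This gives 2/3 ≠ 1.

No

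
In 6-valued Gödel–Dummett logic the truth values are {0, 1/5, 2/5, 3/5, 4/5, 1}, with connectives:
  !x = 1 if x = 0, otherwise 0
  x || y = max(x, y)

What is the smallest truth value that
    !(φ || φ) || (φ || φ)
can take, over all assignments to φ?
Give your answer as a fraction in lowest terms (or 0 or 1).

1/5

Take φ = 1/5:
φ || φ = 1/5 || 1/5 = 1/5
!(φ || φ) = !1/5 = 0
φ || φ = 1/5 || 1/5 = 1/5
!(φ || φ) || (φ || φ) = 0 || 1/5 = 1/5
No assignment yields a value below 1/5, so this is the minimum.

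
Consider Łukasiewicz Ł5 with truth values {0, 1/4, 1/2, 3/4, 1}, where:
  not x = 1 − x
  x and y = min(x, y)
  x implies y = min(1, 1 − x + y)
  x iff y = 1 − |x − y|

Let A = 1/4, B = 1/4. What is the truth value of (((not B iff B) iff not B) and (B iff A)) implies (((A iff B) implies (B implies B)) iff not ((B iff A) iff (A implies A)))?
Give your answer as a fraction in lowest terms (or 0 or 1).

1/4

not B = not 1/4 = 3/4
not B iff B = 3/4 iff 1/4 = 1/2
not B = not 1/4 = 3/4
(not B iff B) iff not B = 1/2 iff 3/4 = 3/4
B iff A = 1/4 iff 1/4 = 1
((not B iff B) iff not B) and (B iff A) = 3/4 and 1 = 3/4
A iff B = 1/4 iff 1/4 = 1
B implies B = 1/4 implies 1/4 = 1
(A iff B) implies (B implies B) = 1 implies 1 = 1
B iff A = 1/4 iff 1/4 = 1
A implies A = 1/4 implies 1/4 = 1
(B iff A) iff (A implies A) = 1 iff 1 = 1
not ((B iff A) iff (A implies A)) = not 1 = 0
((A iff B) implies (B implies B)) iff not ((B iff A) iff (A implies A)) = 1 iff 0 = 0
(((not B iff B) iff not B) and (B iff A)) implies (((A iff B) implies (B implies B)) iff not ((B iff A) iff (A implies A))) = 3/4 implies 0 = 1/4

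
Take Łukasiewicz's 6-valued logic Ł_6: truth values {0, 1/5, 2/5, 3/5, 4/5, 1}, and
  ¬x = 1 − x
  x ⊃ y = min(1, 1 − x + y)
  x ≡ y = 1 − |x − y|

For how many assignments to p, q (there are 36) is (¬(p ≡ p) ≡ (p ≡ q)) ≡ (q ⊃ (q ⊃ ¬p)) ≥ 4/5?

11

value 1: 7 assignments (counts)
value 4/5: 4 assignments (counts)
value 3/5: 6 assignments
value 2/5: 8 assignments
value 1/5: 7 assignments
value 0: 4 assignments
So 11 of the 36 assignments meet the threshold.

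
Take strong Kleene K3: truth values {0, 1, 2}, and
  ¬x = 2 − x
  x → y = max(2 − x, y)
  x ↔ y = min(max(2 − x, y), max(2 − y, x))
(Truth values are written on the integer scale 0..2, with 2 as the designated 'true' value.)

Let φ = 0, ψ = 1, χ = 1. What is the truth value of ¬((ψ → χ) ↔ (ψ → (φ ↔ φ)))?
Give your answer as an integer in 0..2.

ψ → χ = 1 → 1 = 1
φ ↔ φ = 0 ↔ 0 = 2
ψ → (φ ↔ φ) = 1 → 2 = 2
(ψ → χ) ↔ (ψ → (φ ↔ φ)) = 1 ↔ 2 = 1
¬((ψ → χ) ↔ (ψ → (φ ↔ φ))) = ¬1 = 1

1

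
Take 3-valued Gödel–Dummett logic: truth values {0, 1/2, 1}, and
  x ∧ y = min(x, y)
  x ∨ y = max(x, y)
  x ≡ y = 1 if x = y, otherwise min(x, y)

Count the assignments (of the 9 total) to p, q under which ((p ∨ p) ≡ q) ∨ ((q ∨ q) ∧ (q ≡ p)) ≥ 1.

3

p = 0, q = 0 ↦ 1  ≥
p = 0, q = 1/2 ↦ 0  <
p = 0, q = 1 ↦ 0  <
p = 1/2, q = 0 ↦ 0  <
p = 1/2, q = 1/2 ↦ 1  ≥
p = 1/2, q = 1 ↦ 1/2  <
p = 1, q = 0 ↦ 0  <
p = 1, q = 1/2 ↦ 1/2  <
p = 1, q = 1 ↦ 1  ≥
So 3 of the 9 assignments meet the threshold.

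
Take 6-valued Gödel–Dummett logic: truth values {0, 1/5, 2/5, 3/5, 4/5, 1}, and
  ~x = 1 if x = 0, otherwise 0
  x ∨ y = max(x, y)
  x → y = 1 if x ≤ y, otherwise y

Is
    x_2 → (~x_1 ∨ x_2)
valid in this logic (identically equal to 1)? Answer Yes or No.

Yes

At x_1 = 4/5, x_2 = 0, for instance:
~x_1 = ~4/5 = 0
~x_1 ∨ x_2 = 0 ∨ 0 = 0
x_2 → (~x_1 ∨ x_2) = 0 → 0 = 1
and checking the remaining 35 assignments likewise gives ≥ 1 in every case.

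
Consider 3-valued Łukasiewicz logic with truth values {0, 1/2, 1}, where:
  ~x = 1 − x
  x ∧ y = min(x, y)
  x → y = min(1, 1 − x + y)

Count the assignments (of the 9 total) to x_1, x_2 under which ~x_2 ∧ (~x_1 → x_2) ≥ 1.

1

x_1 = 0, x_2 = 0 ↦ 0  <
x_1 = 0, x_2 = 1/2 ↦ 1/2  <
x_1 = 0, x_2 = 1 ↦ 0  <
x_1 = 1/2, x_2 = 0 ↦ 1/2  <
x_1 = 1/2, x_2 = 1/2 ↦ 1/2  <
x_1 = 1/2, x_2 = 1 ↦ 0  <
x_1 = 1, x_2 = 0 ↦ 1  ≥
x_1 = 1, x_2 = 1/2 ↦ 1/2  <
x_1 = 1, x_2 = 1 ↦ 0  <
So 1 of the 9 assignments meets the threshold.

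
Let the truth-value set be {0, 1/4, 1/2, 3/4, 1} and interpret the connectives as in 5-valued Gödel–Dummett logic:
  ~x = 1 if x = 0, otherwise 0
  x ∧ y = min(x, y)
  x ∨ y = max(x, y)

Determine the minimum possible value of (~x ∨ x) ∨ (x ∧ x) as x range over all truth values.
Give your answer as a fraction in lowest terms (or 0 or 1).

Take x = 1/4:
~x = ~1/4 = 0
~x ∨ x = 0 ∨ 1/4 = 1/4
x ∧ x = 1/4 ∧ 1/4 = 1/4
(~x ∨ x) ∨ (x ∧ x) = 1/4 ∨ 1/4 = 1/4
No assignment yields a value below 1/4, so this is the minimum.

1/4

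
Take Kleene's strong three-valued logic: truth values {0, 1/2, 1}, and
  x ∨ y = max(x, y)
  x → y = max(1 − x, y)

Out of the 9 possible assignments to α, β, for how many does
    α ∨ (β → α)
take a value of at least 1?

5

α = 0, β = 0 ↦ 1  ≥
α = 0, β = 1/2 ↦ 1/2  <
α = 0, β = 1 ↦ 0  <
α = 1/2, β = 0 ↦ 1  ≥
α = 1/2, β = 1/2 ↦ 1/2  <
α = 1/2, β = 1 ↦ 1/2  <
α = 1, β = 0 ↦ 1  ≥
α = 1, β = 1/2 ↦ 1  ≥
α = 1, β = 1 ↦ 1  ≥
So 5 of the 9 assignments meet the threshold.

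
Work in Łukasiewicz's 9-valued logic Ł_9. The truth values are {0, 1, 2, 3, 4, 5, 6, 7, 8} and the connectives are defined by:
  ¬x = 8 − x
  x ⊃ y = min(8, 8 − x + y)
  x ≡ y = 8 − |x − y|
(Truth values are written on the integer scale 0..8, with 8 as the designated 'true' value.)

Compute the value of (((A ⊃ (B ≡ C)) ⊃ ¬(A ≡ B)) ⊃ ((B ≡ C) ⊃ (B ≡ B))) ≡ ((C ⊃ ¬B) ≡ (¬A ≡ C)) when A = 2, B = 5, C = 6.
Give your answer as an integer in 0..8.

5

B ≡ C = 5 ≡ 6 = 7
A ⊃ (B ≡ C) = 2 ⊃ 7 = 8
A ≡ B = 2 ≡ 5 = 5
¬(A ≡ B) = ¬5 = 3
(A ⊃ (B ≡ C)) ⊃ ¬(A ≡ B) = 8 ⊃ 3 = 3
B ≡ C = 5 ≡ 6 = 7
B ≡ B = 5 ≡ 5 = 8
(B ≡ C) ⊃ (B ≡ B) = 7 ⊃ 8 = 8
((A ⊃ (B ≡ C)) ⊃ ¬(A ≡ B)) ⊃ ((B ≡ C) ⊃ (B ≡ B)) = 3 ⊃ 8 = 8
¬B = ¬5 = 3
C ⊃ ¬B = 6 ⊃ 3 = 5
¬A = ¬2 = 6
¬A ≡ C = 6 ≡ 6 = 8
(C ⊃ ¬B) ≡ (¬A ≡ C) = 5 ≡ 8 = 5
(((A ⊃ (B ≡ C)) ⊃ ¬(A ≡ B)) ⊃ ((B ≡ C) ⊃ (B ≡ B))) ≡ ((C ⊃ ¬B) ≡ (¬A ≡ C)) = 8 ≡ 5 = 5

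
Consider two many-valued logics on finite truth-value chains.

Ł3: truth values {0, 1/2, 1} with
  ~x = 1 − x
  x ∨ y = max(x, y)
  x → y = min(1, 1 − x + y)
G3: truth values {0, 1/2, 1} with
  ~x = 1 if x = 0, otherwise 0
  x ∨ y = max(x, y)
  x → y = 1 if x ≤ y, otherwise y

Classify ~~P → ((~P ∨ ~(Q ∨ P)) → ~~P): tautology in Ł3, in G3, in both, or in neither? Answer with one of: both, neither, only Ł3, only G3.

In Ł3: every assignment gives 1 — tautology.
In G3: every assignment gives 1 — tautology.

both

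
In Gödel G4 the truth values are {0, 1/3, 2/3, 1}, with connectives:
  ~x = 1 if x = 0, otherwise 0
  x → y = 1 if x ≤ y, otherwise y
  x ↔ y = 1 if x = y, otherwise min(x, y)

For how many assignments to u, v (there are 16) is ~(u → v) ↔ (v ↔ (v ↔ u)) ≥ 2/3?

7

u = 0, v = 0 ↦ 1  ≥
u = 0, v = 1/3 ↦ 1  ≥
u = 0, v = 2/3 ↦ 1  ≥
u = 0, v = 1 ↦ 1  ≥
u = 1/3, v = 0 ↦ 1  ≥
u = 1/3, v = 1/3 ↦ 0  <
u = 1/3, v = 2/3 ↦ 0  <
u = 1/3, v = 1 ↦ 0  <
u = 2/3, v = 0 ↦ 1  ≥
u = 2/3, v = 1/3 ↦ 0  <
u = 2/3, v = 2/3 ↦ 0  <
u = 2/3, v = 1 ↦ 0  <
u = 1, v = 0 ↦ 1  ≥
u = 1, v = 1/3 ↦ 0  <
u = 1, v = 2/3 ↦ 0  <
u = 1, v = 1 ↦ 0  <
So 7 of the 16 assignments meet the threshold.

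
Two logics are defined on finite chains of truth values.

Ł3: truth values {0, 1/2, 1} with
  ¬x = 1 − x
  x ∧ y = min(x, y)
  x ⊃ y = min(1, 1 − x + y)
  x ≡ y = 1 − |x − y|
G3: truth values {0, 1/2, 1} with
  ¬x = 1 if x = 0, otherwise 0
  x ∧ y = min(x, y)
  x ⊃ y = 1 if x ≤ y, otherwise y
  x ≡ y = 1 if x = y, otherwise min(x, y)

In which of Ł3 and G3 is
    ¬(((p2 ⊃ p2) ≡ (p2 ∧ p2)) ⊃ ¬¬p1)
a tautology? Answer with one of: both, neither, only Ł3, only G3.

neither

In Ł3: at p1 = 0, p2 = 0 the value is 0 — not a tautology.
In G3: at p1 = 0, p2 = 0 the value is 0 — not a tautology.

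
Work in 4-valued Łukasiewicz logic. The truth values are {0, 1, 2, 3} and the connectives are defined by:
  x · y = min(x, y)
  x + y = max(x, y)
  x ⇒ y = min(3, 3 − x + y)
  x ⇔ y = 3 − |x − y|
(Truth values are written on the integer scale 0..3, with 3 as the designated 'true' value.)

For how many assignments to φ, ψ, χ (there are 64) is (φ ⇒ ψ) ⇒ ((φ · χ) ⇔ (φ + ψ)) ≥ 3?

value 3: 30 assignments (counts)
value 2: 15 assignments
value 1: 12 assignments
value 0: 7 assignments
So 30 of the 64 assignments meet the threshold.

30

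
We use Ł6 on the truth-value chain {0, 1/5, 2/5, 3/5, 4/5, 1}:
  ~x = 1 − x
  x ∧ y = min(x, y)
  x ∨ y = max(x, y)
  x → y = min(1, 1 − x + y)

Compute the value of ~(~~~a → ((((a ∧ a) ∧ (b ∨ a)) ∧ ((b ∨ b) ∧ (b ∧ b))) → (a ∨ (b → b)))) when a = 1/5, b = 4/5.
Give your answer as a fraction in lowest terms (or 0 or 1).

~a = ~1/5 = 4/5
~~a = ~4/5 = 1/5
~~~a = ~1/5 = 4/5
a ∧ a = 1/5 ∧ 1/5 = 1/5
b ∨ a = 4/5 ∨ 1/5 = 4/5
(a ∧ a) ∧ (b ∨ a) = 1/5 ∧ 4/5 = 1/5
b ∨ b = 4/5 ∨ 4/5 = 4/5
b ∧ b = 4/5 ∧ 4/5 = 4/5
(b ∨ b) ∧ (b ∧ b) = 4/5 ∧ 4/5 = 4/5
((a ∧ a) ∧ (b ∨ a)) ∧ ((b ∨ b) ∧ (b ∧ b)) = 1/5 ∧ 4/5 = 1/5
b → b = 4/5 → 4/5 = 1
a ∨ (b → b) = 1/5 ∨ 1 = 1
(((a ∧ a) ∧ (b ∨ a)) ∧ ((b ∨ b) ∧ (b ∧ b))) → (a ∨ (b → b)) = 1/5 → 1 = 1
~~~a → ((((a ∧ a) ∧ (b ∨ a)) ∧ ((b ∨ b) ∧ (b ∧ b))) → (a ∨ (b → b))) = 4/5 → 1 = 1
~(~~~a → ((((a ∧ a) ∧ (b ∨ a)) ∧ ((b ∨ b) ∧ (b ∧ b))) → (a ∨ (b → b)))) = ~1 = 0

0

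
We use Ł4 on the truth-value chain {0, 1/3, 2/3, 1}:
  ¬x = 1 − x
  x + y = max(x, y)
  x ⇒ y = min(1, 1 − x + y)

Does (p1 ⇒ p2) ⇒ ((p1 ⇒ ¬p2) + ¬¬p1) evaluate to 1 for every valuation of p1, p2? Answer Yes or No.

Counterexample: take p1 = 1/3, p2 = 1.
p1 ⇒ p2 = 1/3 ⇒ 1 = 1
¬p2 = ¬1 = 0
p1 ⇒ ¬p2 = 1/3 ⇒ 0 = 2/3
¬p1 = ¬1/3 = 2/3
¬¬p1 = ¬2/3 = 1/3
(p1 ⇒ ¬p2) + ¬¬p1 = 2/3 + 1/3 = 2/3
(p1 ⇒ p2) ⇒ ((p1 ⇒ ¬p2) + ¬¬p1) = 1 ⇒ 2/3 = 2/3
This gives 2/3 ≠ 1.

No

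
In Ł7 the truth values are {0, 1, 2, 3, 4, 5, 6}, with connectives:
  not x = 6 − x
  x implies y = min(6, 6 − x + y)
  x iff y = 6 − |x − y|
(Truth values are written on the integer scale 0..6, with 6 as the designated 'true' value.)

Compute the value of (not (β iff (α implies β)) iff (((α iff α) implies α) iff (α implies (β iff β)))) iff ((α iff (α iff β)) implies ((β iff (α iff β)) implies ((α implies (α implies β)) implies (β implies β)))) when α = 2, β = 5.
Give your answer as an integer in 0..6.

α implies β = 2 implies 5 = 6
β iff (α implies β) = 5 iff 6 = 5
not (β iff (α implies β)) = not 5 = 1
α iff α = 2 iff 2 = 6
(α iff α) implies α = 6 implies 2 = 2
β iff β = 5 iff 5 = 6
α implies (β iff β) = 2 implies 6 = 6
((α iff α) implies α) iff (α implies (β iff β)) = 2 iff 6 = 2
not (β iff (α implies β)) iff (((α iff α) implies α) iff (α implies (β iff β))) = 1 iff 2 = 5
α iff β = 2 iff 5 = 3
α iff (α iff β) = 2 iff 3 = 5
α iff β = 2 iff 5 = 3
β iff (α iff β) = 5 iff 3 = 4
α implies β = 2 implies 5 = 6
α implies (α implies β) = 2 implies 6 = 6
β implies β = 5 implies 5 = 6
(α implies (α implies β)) implies (β implies β) = 6 implies 6 = 6
(β iff (α iff β)) implies ((α implies (α implies β)) implies (β implies β)) = 4 implies 6 = 6
(α iff (α iff β)) implies ((β iff (α iff β)) implies ((α implies (α implies β)) implies (β implies β))) = 5 implies 6 = 6
(not (β iff (α implies β)) iff (((α iff α) implies α) iff (α implies (β iff β)))) iff ((α iff (α iff β)) implies ((β iff (α iff β)) implies ((α implies (α implies β)) implies (β implies β)))) = 5 iff 6 = 5

5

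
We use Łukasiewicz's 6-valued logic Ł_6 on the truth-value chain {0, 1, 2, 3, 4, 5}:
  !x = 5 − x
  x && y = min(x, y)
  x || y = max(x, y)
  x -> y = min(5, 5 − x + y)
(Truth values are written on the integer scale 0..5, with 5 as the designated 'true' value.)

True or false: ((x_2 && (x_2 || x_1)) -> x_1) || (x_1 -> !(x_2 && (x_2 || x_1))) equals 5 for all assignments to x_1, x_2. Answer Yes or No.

No

Counterexample: take x_1 = 1, x_2 = 5.
x_2 || x_1 = 5 || 1 = 5
x_2 && (x_2 || x_1) = 5 && 5 = 5
(x_2 && (x_2 || x_1)) -> x_1 = 5 -> 1 = 1
x_2 || x_1 = 5 || 1 = 5
x_2 && (x_2 || x_1) = 5 && 5 = 5
!(x_2 && (x_2 || x_1)) = !5 = 0
x_1 -> !(x_2 && (x_2 || x_1)) = 1 -> 0 = 4
((x_2 && (x_2 || x_1)) -> x_1) || (x_1 -> !(x_2 && (x_2 || x_1))) = 1 || 4 = 4
This gives 4 ≠ 5.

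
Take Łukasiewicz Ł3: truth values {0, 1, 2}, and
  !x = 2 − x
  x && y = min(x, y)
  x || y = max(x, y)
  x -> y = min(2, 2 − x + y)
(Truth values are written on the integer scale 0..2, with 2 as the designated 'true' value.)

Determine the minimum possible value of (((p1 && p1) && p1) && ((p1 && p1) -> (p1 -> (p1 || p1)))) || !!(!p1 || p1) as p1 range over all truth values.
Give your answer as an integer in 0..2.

1

Take p1 = 1:
p1 && p1 = 1 && 1 = 1
(p1 && p1) && p1 = 1 && 1 = 1
p1 && p1 = 1 && 1 = 1
p1 || p1 = 1 || 1 = 1
p1 -> (p1 || p1) = 1 -> 1 = 2
(p1 && p1) -> (p1 -> (p1 || p1)) = 1 -> 2 = 2
((p1 && p1) && p1) && ((p1 && p1) -> (p1 -> (p1 || p1))) = 1 && 2 = 1
!p1 = !1 = 1
!p1 || p1 = 1 || 1 = 1
!(!p1 || p1) = !1 = 1
!!(!p1 || p1) = !1 = 1
(((p1 && p1) && p1) && ((p1 && p1) -> (p1 -> (p1 || p1)))) || !!(!p1 || p1) = 1 || 1 = 1
No assignment yields a value below 1, so this is the minimum.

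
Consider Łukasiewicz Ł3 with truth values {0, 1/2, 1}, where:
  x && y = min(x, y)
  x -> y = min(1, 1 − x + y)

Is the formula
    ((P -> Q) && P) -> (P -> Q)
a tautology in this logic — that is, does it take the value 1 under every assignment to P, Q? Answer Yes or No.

P = 0, Q = 0 ↦ 1
P = 0, Q = 1/2 ↦ 1
P = 0, Q = 1 ↦ 1
P = 1/2, Q = 0 ↦ 1
P = 1/2, Q = 1/2 ↦ 1
P = 1/2, Q = 1 ↦ 1
P = 1, Q = 0 ↦ 1
P = 1, Q = 1/2 ↦ 1
P = 1, Q = 1 ↦ 1
Every assignment gives a value ≥ 1.

Yes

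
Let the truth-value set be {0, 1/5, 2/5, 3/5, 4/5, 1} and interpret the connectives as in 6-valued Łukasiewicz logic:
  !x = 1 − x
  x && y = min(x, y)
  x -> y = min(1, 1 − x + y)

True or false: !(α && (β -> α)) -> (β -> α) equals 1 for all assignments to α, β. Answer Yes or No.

Counterexample: take α = 0, β = 1/5.
β -> α = 1/5 -> 0 = 4/5
α && (β -> α) = 0 && 4/5 = 0
!(α && (β -> α)) = !0 = 1
!(α && (β -> α)) -> (β -> α) = 1 -> 4/5 = 4/5
This gives 4/5 ≠ 1.

No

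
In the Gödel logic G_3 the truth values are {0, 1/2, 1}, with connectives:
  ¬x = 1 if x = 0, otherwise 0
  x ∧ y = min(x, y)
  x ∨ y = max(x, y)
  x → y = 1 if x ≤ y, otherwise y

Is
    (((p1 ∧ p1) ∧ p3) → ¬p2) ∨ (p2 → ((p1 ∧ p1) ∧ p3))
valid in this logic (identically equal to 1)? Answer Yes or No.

No

Counterexample: take p1 = 1/2, p2 = 1, p3 = 1/2.
p1 ∧ p1 = 1/2 ∧ 1/2 = 1/2
(p1 ∧ p1) ∧ p3 = 1/2 ∧ 1/2 = 1/2
¬p2 = ¬1 = 0
((p1 ∧ p1) ∧ p3) → ¬p2 = 1/2 → 0 = 0
p1 ∧ p1 = 1/2 ∧ 1/2 = 1/2
(p1 ∧ p1) ∧ p3 = 1/2 ∧ 1/2 = 1/2
p2 → ((p1 ∧ p1) ∧ p3) = 1 → 1/2 = 1/2
(((p1 ∧ p1) ∧ p3) → ¬p2) ∨ (p2 → ((p1 ∧ p1) ∧ p3)) = 0 ∨ 1/2 = 1/2
This gives 1/2 ≠ 1.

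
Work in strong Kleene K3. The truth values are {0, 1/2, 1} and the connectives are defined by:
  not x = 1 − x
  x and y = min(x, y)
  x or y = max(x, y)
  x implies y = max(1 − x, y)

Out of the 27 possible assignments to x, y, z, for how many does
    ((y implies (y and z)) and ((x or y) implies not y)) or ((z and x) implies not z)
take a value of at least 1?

value 1: 19 assignments (counts)
value 1/2: 7 assignments
value 0: 1 assignment
So 19 of the 27 assignments meet the threshold.

19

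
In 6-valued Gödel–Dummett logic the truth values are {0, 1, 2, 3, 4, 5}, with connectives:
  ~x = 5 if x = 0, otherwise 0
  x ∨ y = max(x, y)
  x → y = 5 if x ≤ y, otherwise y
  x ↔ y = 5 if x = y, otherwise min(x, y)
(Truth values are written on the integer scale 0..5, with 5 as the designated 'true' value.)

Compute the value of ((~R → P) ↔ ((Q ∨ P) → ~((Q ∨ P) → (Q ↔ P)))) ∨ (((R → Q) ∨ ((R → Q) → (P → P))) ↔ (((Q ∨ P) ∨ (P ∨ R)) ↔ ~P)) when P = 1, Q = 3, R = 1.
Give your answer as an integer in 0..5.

~R = ~1 = 0
~R → P = 0 → 1 = 5
Q ∨ P = 3 ∨ 1 = 3
Q ∨ P = 3 ∨ 1 = 3
Q ↔ P = 3 ↔ 1 = 1
(Q ∨ P) → (Q ↔ P) = 3 → 1 = 1
~((Q ∨ P) → (Q ↔ P)) = ~1 = 0
(Q ∨ P) → ~((Q ∨ P) → (Q ↔ P)) = 3 → 0 = 0
(~R → P) ↔ ((Q ∨ P) → ~((Q ∨ P) → (Q ↔ P))) = 5 ↔ 0 = 0
R → Q = 1 → 3 = 5
R → Q = 1 → 3 = 5
P → P = 1 → 1 = 5
(R → Q) → (P → P) = 5 → 5 = 5
(R → Q) ∨ ((R → Q) → (P → P)) = 5 ∨ 5 = 5
Q ∨ P = 3 ∨ 1 = 3
P ∨ R = 1 ∨ 1 = 1
(Q ∨ P) ∨ (P ∨ R) = 3 ∨ 1 = 3
~P = ~1 = 0
((Q ∨ P) ∨ (P ∨ R)) ↔ ~P = 3 ↔ 0 = 0
((R → Q) ∨ ((R → Q) → (P → P))) ↔ (((Q ∨ P) ∨ (P ∨ R)) ↔ ~P) = 5 ↔ 0 = 0
((~R → P) ↔ ((Q ∨ P) → ~((Q ∨ P) → (Q ↔ P)))) ∨ (((R → Q) ∨ ((R → Q) → (P → P))) ↔ (((Q ∨ P) ∨ (P ∨ R)) ↔ ~P)) = 0 ∨ 0 = 0

0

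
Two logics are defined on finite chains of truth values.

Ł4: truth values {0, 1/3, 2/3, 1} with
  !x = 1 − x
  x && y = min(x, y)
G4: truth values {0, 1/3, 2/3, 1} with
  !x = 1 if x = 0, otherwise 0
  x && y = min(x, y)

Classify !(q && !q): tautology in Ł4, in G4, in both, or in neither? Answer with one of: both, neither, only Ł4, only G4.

only G4

In Ł4: at q = 1/3 the value is 2/3 — not a tautology.
In G4: every assignment gives 1 — tautology.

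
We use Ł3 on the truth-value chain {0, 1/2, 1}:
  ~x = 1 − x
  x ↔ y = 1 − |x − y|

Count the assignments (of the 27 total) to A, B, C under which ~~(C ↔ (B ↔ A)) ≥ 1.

value 1: 9 assignments (counts)
value 1/2: 13 assignments
value 0: 5 assignments
So 9 of the 27 assignments meet the threshold.

9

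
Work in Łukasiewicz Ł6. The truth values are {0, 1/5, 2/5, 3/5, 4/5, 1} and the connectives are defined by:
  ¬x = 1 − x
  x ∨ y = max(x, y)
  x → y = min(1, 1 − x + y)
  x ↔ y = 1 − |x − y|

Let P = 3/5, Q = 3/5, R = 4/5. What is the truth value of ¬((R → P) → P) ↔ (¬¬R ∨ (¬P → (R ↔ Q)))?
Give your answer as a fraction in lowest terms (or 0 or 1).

R → P = 4/5 → 3/5 = 4/5
(R → P) → P = 4/5 → 3/5 = 4/5
¬((R → P) → P) = ¬4/5 = 1/5
¬R = ¬4/5 = 1/5
¬¬R = ¬1/5 = 4/5
¬P = ¬3/5 = 2/5
R ↔ Q = 4/5 ↔ 3/5 = 4/5
¬P → (R ↔ Q) = 2/5 → 4/5 = 1
¬¬R ∨ (¬P → (R ↔ Q)) = 4/5 ∨ 1 = 1
¬((R → P) → P) ↔ (¬¬R ∨ (¬P → (R ↔ Q))) = 1/5 ↔ 1 = 1/5

1/5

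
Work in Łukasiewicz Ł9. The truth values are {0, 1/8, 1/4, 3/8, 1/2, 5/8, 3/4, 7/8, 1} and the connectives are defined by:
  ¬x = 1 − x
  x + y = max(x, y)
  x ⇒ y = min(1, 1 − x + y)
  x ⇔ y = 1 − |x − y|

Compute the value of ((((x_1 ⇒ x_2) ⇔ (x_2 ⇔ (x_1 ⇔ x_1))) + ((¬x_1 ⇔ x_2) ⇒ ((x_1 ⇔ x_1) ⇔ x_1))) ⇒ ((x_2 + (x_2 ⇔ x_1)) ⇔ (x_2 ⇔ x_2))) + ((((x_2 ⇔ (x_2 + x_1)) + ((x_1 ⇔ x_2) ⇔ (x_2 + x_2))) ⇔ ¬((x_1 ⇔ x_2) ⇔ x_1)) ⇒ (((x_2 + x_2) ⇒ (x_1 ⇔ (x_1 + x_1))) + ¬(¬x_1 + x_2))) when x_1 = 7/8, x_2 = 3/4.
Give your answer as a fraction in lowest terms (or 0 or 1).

x_1 ⇒ x_2 = 7/8 ⇒ 3/4 = 7/8
x_1 ⇔ x_1 = 7/8 ⇔ 7/8 = 1
x_2 ⇔ (x_1 ⇔ x_1) = 3/4 ⇔ 1 = 3/4
(x_1 ⇒ x_2) ⇔ (x_2 ⇔ (x_1 ⇔ x_1)) = 7/8 ⇔ 3/4 = 7/8
¬x_1 = ¬7/8 = 1/8
¬x_1 ⇔ x_2 = 1/8 ⇔ 3/4 = 3/8
x_1 ⇔ x_1 = 7/8 ⇔ 7/8 = 1
(x_1 ⇔ x_1) ⇔ x_1 = 1 ⇔ 7/8 = 7/8
(¬x_1 ⇔ x_2) ⇒ ((x_1 ⇔ x_1) ⇔ x_1) = 3/8 ⇒ 7/8 = 1
((x_1 ⇒ x_2) ⇔ (x_2 ⇔ (x_1 ⇔ x_1))) + ((¬x_1 ⇔ x_2) ⇒ ((x_1 ⇔ x_1) ⇔ x_1)) = 7/8 + 1 = 1
x_2 ⇔ x_1 = 3/4 ⇔ 7/8 = 7/8
x_2 + (x_2 ⇔ x_1) = 3/4 + 7/8 = 7/8
x_2 ⇔ x_2 = 3/4 ⇔ 3/4 = 1
(x_2 + (x_2 ⇔ x_1)) ⇔ (x_2 ⇔ x_2) = 7/8 ⇔ 1 = 7/8
(((x_1 ⇒ x_2) ⇔ (x_2 ⇔ (x_1 ⇔ x_1))) + ((¬x_1 ⇔ x_2) ⇒ ((x_1 ⇔ x_1) ⇔ x_1))) ⇒ ((x_2 + (x_2 ⇔ x_1)) ⇔ (x_2 ⇔ x_2)) = 1 ⇒ 7/8 = 7/8
x_2 + x_1 = 3/4 + 7/8 = 7/8
x_2 ⇔ (x_2 + x_1) = 3/4 ⇔ 7/8 = 7/8
x_1 ⇔ x_2 = 7/8 ⇔ 3/4 = 7/8
x_2 + x_2 = 3/4 + 3/4 = 3/4
(x_1 ⇔ x_2) ⇔ (x_2 + x_2) = 7/8 ⇔ 3/4 = 7/8
(x_2 ⇔ (x_2 + x_1)) + ((x_1 ⇔ x_2) ⇔ (x_2 + x_2)) = 7/8 + 7/8 = 7/8
x_1 ⇔ x_2 = 7/8 ⇔ 3/4 = 7/8
(x_1 ⇔ x_2) ⇔ x_1 = 7/8 ⇔ 7/8 = 1
¬((x_1 ⇔ x_2) ⇔ x_1) = ¬1 = 0
((x_2 ⇔ (x_2 + x_1)) + ((x_1 ⇔ x_2) ⇔ (x_2 + x_2))) ⇔ ¬((x_1 ⇔ x_2) ⇔ x_1) = 7/8 ⇔ 0 = 1/8
x_2 + x_2 = 3/4 + 3/4 = 3/4
x_1 + x_1 = 7/8 + 7/8 = 7/8
x_1 ⇔ (x_1 + x_1) = 7/8 ⇔ 7/8 = 1
(x_2 + x_2) ⇒ (x_1 ⇔ (x_1 + x_1)) = 3/4 ⇒ 1 = 1
¬x_1 = ¬7/8 = 1/8
¬x_1 + x_2 = 1/8 + 3/4 = 3/4
¬(¬x_1 + x_2) = ¬3/4 = 1/4
((x_2 + x_2) ⇒ (x_1 ⇔ (x_1 + x_1))) + ¬(¬x_1 + x_2) = 1 + 1/4 = 1
(((x_2 ⇔ (x_2 + x_1)) + ((x_1 ⇔ x_2) ⇔ (x_2 + x_2))) ⇔ ¬((x_1 ⇔ x_2) ⇔ x_1)) ⇒ (((x_2 + x_2) ⇒ (x_1 ⇔ (x_1 + x_1))) + ¬(¬x_1 + x_2)) = 1/8 ⇒ 1 = 1
((((x_1 ⇒ x_2) ⇔ (x_2 ⇔ (x_1 ⇔ x_1))) + ((¬x_1 ⇔ x_2) ⇒ ((x_1 ⇔ x_1) ⇔ x_1))) ⇒ ((x_2 + (x_2 ⇔ x_1)) ⇔ (x_2 ⇔ x_2))) + ((((x_2 ⇔ (x_2 + x_1)) + ((x_1 ⇔ x_2) ⇔ (x_2 + x_2))) ⇔ ¬((x_1 ⇔ x_2) ⇔ x_1)) ⇒ (((x_2 + x_2) ⇒ (x_1 ⇔ (x_1 + x_1))) + ¬(¬x_1 + x_2))) = 7/8 + 1 = 1

1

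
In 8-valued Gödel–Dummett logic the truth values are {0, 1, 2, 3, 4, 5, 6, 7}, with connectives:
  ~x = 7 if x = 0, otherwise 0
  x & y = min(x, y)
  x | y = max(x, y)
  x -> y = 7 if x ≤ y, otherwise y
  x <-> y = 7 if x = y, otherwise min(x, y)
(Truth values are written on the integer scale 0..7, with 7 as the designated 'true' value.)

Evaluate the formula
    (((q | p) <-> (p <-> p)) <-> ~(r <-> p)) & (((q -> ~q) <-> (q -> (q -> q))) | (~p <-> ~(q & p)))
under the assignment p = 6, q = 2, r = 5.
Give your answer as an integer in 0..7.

0

q | p = 2 | 6 = 6
p <-> p = 6 <-> 6 = 7
(q | p) <-> (p <-> p) = 6 <-> 7 = 6
r <-> p = 5 <-> 6 = 5
~(r <-> p) = ~5 = 0
((q | p) <-> (p <-> p)) <-> ~(r <-> p) = 6 <-> 0 = 0
~q = ~2 = 0
q -> ~q = 2 -> 0 = 0
q -> q = 2 -> 2 = 7
q -> (q -> q) = 2 -> 7 = 7
(q -> ~q) <-> (q -> (q -> q)) = 0 <-> 7 = 0
~p = ~6 = 0
q & p = 2 & 6 = 2
~(q & p) = ~2 = 0
~p <-> ~(q & p) = 0 <-> 0 = 7
((q -> ~q) <-> (q -> (q -> q))) | (~p <-> ~(q & p)) = 0 | 7 = 7
(((q | p) <-> (p <-> p)) <-> ~(r <-> p)) & (((q -> ~q) <-> (q -> (q -> q))) | (~p <-> ~(q & p))) = 0 & 7 = 0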